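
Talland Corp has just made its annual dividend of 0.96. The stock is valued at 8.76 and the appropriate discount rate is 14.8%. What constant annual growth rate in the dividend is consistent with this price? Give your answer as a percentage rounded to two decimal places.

3.46%

P = D₀(1+g)/(r−g) ⇒ P(r−g) = D₀(1+g) ⇒ g(P+D₀) = P·r − D₀
g = (P·r − D₀)/(P + D₀) = (8.76×0.148 − 0.96) / (8.76 + 0.96) = 0.034617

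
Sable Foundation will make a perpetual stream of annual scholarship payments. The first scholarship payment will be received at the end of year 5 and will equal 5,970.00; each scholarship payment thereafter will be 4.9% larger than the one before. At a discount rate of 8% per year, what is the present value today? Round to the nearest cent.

141552.52

Value at end of year 4: C₁ / (r − g) = 5,970.00 / (0.08 − 0.049) = 192,580.6452
Discount to today: PV = 192,580.6452 / (1 + 0.08)^4 = 192,580.6452 / 1.360489 = 141,552.52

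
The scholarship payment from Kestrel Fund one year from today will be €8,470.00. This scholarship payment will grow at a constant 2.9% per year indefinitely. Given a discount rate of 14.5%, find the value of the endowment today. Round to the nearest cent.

€73017.24

Growing perpetuity: P = D₁ / (r − g) = €8,470.0000 / (0.145 − 0.029) = €73,017.24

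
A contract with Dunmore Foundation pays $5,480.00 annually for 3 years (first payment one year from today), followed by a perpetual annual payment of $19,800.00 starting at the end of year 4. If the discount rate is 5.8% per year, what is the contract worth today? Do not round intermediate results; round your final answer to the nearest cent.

PV of 3-year annuity: $5,480.00 × [1 − (1+0.058)^−3] / 0.058 = 14702.47759
Perpetuity value at year 3: $19,800.00 / 0.058 = 341379.31034
PV of perpetuity: 341379.31034 / (1+0.058)^3 = 288257.21980
Total PV = 14702.47759 + 288257.21980 = 302959.69738

$302959.70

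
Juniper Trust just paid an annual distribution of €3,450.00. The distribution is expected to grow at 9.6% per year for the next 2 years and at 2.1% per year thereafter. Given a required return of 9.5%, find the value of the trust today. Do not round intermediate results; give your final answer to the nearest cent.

€54597.11

D_1 = 3781.20000
D_2 = 4144.19520
Terminal value at year 2: TV = D_2×(1+g_2)/(r−g_2) = 4231.22330/0.074 = 57178.69323
P_0 = D_1/(1+r)^1 + D_2/(1+r)^2 + TV/(1+r)^2
    = 3453.15068 + 3456.30425 + 47687.65725 = 54597.11218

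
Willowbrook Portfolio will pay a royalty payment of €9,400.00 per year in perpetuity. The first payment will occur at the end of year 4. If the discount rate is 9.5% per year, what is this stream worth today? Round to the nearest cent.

€75363.64

Value at end of year 3: C / r = €9,400.00 / 0.095 = €98,947.3684
Discount to today: PV = €98,947.3684 / (1 + 0.095)^3 = €98,947.3684 / 1.312932 = €75,363.64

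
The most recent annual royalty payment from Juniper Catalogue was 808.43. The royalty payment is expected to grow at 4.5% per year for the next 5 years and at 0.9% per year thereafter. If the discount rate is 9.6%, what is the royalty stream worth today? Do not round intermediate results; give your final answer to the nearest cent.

10899.96

D_1 = 844.80935
D_2 = 882.82577
D_3 = 922.55293
D_4 = 964.06781
D_5 = 1007.45086
Terminal value at year 5: TV = D_5×(1+g_2)/(r−g_2) = 1016.51792/0.087 = 11684.11404
P_0 = D_1/(1+r)^1 + D_2/(1+r)^2 + D_3/(1+r)^3 + D_4/(1+r)^4 + D_5/(1+r)^5 + TV/(1+r)^5
    = 770.81145 + 734.94340 + 700.74439 + 668.13676 + 637.04645 + 7388.27440 = 10899.95685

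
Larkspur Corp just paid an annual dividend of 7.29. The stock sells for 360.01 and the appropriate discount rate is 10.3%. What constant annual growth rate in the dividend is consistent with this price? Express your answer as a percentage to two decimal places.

P = D₀(1+g)/(r−g) ⇒ P(r−g) = D₀(1+g) ⇒ g(P+D₀) = P·r − D₀
g = (P·r − D₀)/(P + D₀) = (360.01×0.103 − 7.29) / (360.01 + 7.29) = 0.081108

8.11%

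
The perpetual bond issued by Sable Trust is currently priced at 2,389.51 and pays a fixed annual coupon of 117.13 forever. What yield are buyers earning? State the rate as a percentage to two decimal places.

P = C/r ⇒ r = C/P = 117.13/2,389.51 = 0.049018

4.90%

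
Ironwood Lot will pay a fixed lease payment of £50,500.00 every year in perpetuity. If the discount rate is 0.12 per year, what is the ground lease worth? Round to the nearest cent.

£420833.33

Level perpetuity: PV = C / r = £50,500.00 / 0.12 = £420,833.33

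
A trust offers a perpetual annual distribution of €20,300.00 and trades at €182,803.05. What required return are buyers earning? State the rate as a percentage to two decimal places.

P = C/r ⇒ r = C/P = €20,300.00/€182,803.05 = 0.111048

11.10%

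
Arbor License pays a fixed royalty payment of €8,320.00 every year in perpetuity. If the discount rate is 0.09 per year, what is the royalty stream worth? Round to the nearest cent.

Level perpetuity: PV = C / r = €8,320.00 / 0.09 = €92,444.44

€92444.44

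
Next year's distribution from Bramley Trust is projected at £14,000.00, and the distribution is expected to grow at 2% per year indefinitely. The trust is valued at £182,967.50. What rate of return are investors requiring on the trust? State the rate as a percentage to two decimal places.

9.65%

P = D₁/(r − g) ⇒ r = D₁/P + g = £14,000.0000/£182,967.50 + 0.02 = 0.076516 + 0.02 = 0.096516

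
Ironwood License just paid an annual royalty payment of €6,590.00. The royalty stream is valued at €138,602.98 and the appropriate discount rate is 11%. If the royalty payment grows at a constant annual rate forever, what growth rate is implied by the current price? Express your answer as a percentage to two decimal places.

P = D₀(1+g)/(r−g) ⇒ P(r−g) = D₀(1+g) ⇒ g(P+D₀) = P·r − D₀
g = (P·r − D₀)/(P + D₀) = (€138,602.98×0.11 − €6,590.00) / (€138,602.98 + €6,590.00) = 0.059619

5.96%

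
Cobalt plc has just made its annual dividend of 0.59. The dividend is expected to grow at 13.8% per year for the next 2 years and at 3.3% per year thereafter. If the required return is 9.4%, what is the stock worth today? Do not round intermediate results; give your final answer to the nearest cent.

12.06

D_1 = 0.67142
D_2 = 0.76408
Terminal value at year 2: TV = D_2×(1+g_2)/(r−g_2) = 0.78929/0.061 = 12.93919
P_0 = D_1/(1+r)^1 + D_2/(1+r)^2 + TV/(1+r)^2
    = 0.61373 + 0.63841 + 10.81116 = 12.06330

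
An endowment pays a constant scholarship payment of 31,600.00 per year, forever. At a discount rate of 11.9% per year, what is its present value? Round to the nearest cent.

265546.22

Level perpetuity: PV = C / r = 31,600.00 / 0.119 = 265,546.22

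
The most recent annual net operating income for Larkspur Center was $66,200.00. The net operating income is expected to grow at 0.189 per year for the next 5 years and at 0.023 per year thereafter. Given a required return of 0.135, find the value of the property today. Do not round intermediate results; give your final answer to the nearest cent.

$1144211.29

D_1 = 78711.80000
D_2 = 93588.33020
D_3 = 111276.52461
D_4 = 132307.78776
D_5 = 157313.95965
Terminal value at year 5: TV = D_5×(1+g_2)/(r−g_2) = 160932.18072/0.112 = 1436894.47069
P_0 = D_1/(1+r)^1 + D_2/(1+r)^2 + D_3/(1+r)^3 + D_4/(1+r)^4 + D_5/(1+r)^5 + TV/(1+r)^5
    = 69349.60352 + 72649.05603 + 76105.48689 + 79726.36468 + 83519.51330 + 762861.26884 = 1144211.29326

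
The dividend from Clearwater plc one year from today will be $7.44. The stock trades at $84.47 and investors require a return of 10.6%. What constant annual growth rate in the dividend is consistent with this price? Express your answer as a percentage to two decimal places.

P = D₁/(r−g) ⇒ g = r − D₁/P = 0.106 − $7.44/$84.47 = 0.017921

1.79%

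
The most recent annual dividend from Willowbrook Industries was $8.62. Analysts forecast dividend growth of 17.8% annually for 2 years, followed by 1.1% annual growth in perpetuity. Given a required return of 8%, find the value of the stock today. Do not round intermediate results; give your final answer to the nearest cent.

D_1 = 10.15436
D_2 = 11.96184
Terminal value at year 2: TV = D_2×(1+g_2)/(r−g_2) = 12.09342/0.069 = 175.26690
P_0 = D_1/(1+r)^1 + D_2/(1+r)^2 + TV/(1+r)^2
    = 9.40219 + 10.25535 + 150.26312 = 169.92065

$169.92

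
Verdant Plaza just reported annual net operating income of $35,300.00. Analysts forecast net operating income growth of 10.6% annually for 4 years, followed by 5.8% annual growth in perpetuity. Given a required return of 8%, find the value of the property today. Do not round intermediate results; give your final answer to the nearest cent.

$2016986.29

D_1 = 39041.80000
D_2 = 43180.23080
D_3 = 47757.33526
D_4 = 52819.61280
Terminal value at year 4: TV = D_4×(1+g_2)/(r−g_2) = 55883.15035/0.022 = 2540143.19752
P_0 = D_1/(1+r)^1 + D_2/(1+r)^2 + D_3/(1+r)^3 + D_4/(1+r)^4 + TV/(1+r)^4
    = 36149.81481 + 37020.08813 + 37911.31248 + 38823.99222 + 1867081.08055 = 2016986.28821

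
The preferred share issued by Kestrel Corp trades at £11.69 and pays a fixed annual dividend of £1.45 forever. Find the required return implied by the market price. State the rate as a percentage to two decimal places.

P = C/r ⇒ r = C/P = £1.45/£11.69 = 0.124038

12.40%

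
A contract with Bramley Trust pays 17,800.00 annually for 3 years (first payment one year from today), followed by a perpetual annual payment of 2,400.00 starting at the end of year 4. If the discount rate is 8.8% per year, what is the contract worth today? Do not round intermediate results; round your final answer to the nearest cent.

66394.03

PV of 3-year annuity: 17,800.00 × [1 − (1+0.088)^−3] / 0.088 = 45218.13341
Perpetuity value at year 3: 2,400.00 / 0.088 = 27272.72727
PV of perpetuity: 27272.72727 / (1+0.088)^3 = 21175.90030
Total PV = 45218.13341 + 21175.90030 = 66394.03371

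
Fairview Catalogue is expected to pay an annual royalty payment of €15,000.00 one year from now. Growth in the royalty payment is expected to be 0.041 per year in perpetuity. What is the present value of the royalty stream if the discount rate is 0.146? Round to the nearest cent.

€142857.14

Growing perpetuity: P = D₁ / (r − g) = €15,000.0000 / (0.146 − 0.041) = €142,857.14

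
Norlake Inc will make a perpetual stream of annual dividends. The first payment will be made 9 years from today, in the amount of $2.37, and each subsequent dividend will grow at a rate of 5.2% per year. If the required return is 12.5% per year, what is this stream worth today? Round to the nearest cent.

$12.65

Value at end of year 8: C₁ / (r − g) = $2.37 / (0.125 − 0.052) = $32.4658
Discount to today: PV = $32.4658 / (1 + 0.125)^8 = $32.4658 / 2.565785 = $12.65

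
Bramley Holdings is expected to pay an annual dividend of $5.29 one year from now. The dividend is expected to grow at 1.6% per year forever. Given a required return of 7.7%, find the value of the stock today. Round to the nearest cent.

Growing perpetuity: P = D₁ / (r − g) = $5.2900 / (0.077 − 0.016) = $86.72

$86.72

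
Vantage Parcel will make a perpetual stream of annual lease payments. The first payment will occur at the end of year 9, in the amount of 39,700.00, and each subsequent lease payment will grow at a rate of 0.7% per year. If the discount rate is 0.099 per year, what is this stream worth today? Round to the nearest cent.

202778.14

Value at end of year 8: C₁ / (r − g) = 39,700.00 / (0.099 − 0.007) = 431,521.7391
Discount to today: PV = 431,521.7391 / (1 + 0.099)^8 = 431,521.7391 / 2.128049 = 202,778.14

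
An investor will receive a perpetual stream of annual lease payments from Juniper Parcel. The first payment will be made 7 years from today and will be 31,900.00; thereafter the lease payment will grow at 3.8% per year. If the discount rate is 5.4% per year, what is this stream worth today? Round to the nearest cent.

1454209.69

Value at end of year 6: C₁ / (r − g) = 31,900.00 / (0.054 − 0.038) = 1,993,750.0000
Discount to today: PV = 1,993,750.0000 / (1 + 0.054)^6 = 1,993,750.0000 / 1.371020 = 1,454,209.69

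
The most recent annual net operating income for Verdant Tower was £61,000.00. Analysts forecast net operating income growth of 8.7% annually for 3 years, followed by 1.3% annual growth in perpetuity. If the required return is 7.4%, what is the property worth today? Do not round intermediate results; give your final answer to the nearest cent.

£1237697.99

D_1 = 66307.00000
D_2 = 72075.70900
D_3 = 78346.29568
Terminal value at year 3: TV = D_3×(1+g_2)/(r−g_2) = 79364.79753/0.061 = 1301062.25454
P_0 = D_1/(1+r)^1 + D_2/(1+r)^2 + D_3/(1+r)^3 + TV/(1+r)^3
    = 61738.36127 + 62485.65987 + 63242.00398 + 1050231.96774 = 1237697.99285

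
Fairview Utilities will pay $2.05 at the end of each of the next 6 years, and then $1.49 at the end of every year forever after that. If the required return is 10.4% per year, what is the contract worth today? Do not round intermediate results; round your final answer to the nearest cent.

$16.74

PV of 6-year annuity: $2.05 × [1 − (1+0.104)^−6] / 0.104 = 8.82459
Perpetuity value at year 6: $1.49 / 0.104 = 14.32692
PV of perpetuity: 14.32692 / (1+0.104)^6 = 7.91295
Total PV = 8.82459 + 7.91295 = 16.73754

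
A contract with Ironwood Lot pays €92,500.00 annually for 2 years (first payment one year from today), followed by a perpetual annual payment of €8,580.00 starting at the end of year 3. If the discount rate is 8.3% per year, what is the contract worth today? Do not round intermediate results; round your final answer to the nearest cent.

€252411.77

PV of 2-year annuity: €92,500.00 × [1 − (1+0.083)^−2] / 0.083 = 164275.98861
Perpetuity value at year 2: €8,580.00 / 0.083 = 103373.49398
PV of perpetuity: 103373.49398 / (1+0.083)^2 = 88135.78606
Total PV = 164275.98861 + 88135.78606 = 252411.77467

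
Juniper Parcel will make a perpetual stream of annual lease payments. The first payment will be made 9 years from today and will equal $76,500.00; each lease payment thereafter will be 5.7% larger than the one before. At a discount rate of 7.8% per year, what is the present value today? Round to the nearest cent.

Value at end of year 8: C₁ / (r − g) = $76,500.00 / (0.078 − 0.057) = $3,642,857.1429
Discount to today: PV = $3,642,857.1429 / (1 + 0.078)^8 = $3,642,857.1429 / 1.823686 = $1,997,524.22

$1997524.22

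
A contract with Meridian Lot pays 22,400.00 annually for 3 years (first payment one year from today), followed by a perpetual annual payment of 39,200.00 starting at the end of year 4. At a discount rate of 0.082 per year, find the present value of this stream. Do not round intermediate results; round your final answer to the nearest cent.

434909.32

PV of 3-year annuity: 22,400.00 × [1 − (1+0.082)^−3] / 0.082 = 57519.28119
Perpetuity value at year 3: 39,200.00 / 0.082 = 478048.78049
PV of perpetuity: 478048.78049 / (1+0.082)^3 = 377390.03840
Total PV = 57519.28119 + 377390.03840 = 434909.31959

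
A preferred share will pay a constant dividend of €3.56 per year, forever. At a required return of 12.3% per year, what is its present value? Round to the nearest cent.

Level perpetuity: PV = C / r = €3.56 / 0.123 = €28.94

€28.94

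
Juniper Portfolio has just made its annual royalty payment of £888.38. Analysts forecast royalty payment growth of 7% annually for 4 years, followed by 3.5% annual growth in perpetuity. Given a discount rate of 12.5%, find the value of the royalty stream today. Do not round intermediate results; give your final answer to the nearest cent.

D_1 = 950.56660
D_2 = 1017.10626
D_3 = 1088.30370
D_4 = 1164.48496
Terminal value at year 4: TV = D_4×(1+g_2)/(r−g_2) = 1205.24193/0.09 = 13391.57703
P_0 = D_1/(1+r)^1 + D_2/(1+r)^2 + D_3/(1+r)^3 + D_4/(1+r)^4 + TV/(1+r)^4
    = 844.94809 + 803.63952 + 764.35047 + 726.98223 + 8360.29561 = 11500.21592

£11500.22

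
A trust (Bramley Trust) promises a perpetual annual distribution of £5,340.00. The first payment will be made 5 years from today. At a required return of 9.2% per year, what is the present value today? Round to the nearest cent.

Value at end of year 4: C / r = £5,340.00 / 0.092 = £58,043.4783
Discount to today: PV = £58,043.4783 / (1 + 0.092)^4 = £58,043.4783 / 1.421970 = £40,819.05

£40819.05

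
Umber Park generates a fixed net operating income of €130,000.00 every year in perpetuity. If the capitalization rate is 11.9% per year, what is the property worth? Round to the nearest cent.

Level perpetuity: PV = C / r = €130,000.00 / 0.119 = €1,092,436.97

€1092436.97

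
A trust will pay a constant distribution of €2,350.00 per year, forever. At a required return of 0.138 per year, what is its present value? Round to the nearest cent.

€17028.99

Level perpetuity: PV = C / r = €2,350.00 / 0.138 = €17,028.99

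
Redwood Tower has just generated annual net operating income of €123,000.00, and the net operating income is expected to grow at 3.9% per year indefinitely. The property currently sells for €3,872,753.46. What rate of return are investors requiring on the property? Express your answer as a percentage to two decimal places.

D₁ = €123,000.00 × 1.039 = €127,797.0000
P = D₁/(r − g) ⇒ r = D₁/P + g = €127,797.0000/€3,872,753.46 + 0.039 = 0.032999 + 0.039 = 0.071999

7.20%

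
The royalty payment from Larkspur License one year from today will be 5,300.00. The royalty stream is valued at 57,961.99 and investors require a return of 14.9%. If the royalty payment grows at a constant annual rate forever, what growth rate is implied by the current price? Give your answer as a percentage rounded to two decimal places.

5.76%

P = D₁/(r−g) ⇒ g = r − D₁/P = 0.149 − 5,300.00/57,961.99 = 0.057561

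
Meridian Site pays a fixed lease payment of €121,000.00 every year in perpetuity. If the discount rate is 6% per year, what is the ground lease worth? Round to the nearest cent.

Level perpetuity: PV = C / r = €121,000.00 / 0.06 = €2,016,666.67

€2016666.67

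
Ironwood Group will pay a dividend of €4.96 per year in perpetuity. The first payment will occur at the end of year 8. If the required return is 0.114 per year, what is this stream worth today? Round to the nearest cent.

€20.44

Value at end of year 7: C / r = €4.96 / 0.114 = €43.5088
Discount to today: PV = €43.5088 / (1 + 0.114)^7 = €43.5088 / 2.129101 = €20.44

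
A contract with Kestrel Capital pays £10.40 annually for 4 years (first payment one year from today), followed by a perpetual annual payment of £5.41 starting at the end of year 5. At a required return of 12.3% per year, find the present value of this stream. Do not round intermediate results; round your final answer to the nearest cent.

£59.04

PV of 4-year annuity: £10.40 × [1 − (1+0.123)^−4] / 0.123 = 31.38988
Perpetuity value at year 4: £5.41 / 0.123 = 43.98374
PV of perpetuity: 43.98374 / (1+0.123)^4 = 27.65497
Total PV = 31.38988 + 27.65497 = 59.04485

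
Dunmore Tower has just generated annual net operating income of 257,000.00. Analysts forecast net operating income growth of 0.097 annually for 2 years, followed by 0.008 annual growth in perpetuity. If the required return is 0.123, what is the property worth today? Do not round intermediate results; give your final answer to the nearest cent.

2645847.29

D_1 = 281929.00000
D_2 = 309276.11300
Terminal value at year 2: TV = D_2×(1+g_2)/(r−g_2) = 311750.32190/0.115 = 2710872.36438
P_0 = D_1/(1+r)^1 + D_2/(1+r)^2 + TV/(1+r)^2
    = 251049.86643 + 245237.49196 + 2149559.92954 = 2645847.28793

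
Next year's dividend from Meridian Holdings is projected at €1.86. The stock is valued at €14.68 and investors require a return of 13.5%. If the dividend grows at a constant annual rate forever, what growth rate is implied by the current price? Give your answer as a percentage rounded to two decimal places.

0.83%

P = D₁/(r−g) ⇒ g = r − D₁/P = 0.135 − €1.86/€14.68 = 0.008297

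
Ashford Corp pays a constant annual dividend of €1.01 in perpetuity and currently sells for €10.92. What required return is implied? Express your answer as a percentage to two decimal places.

9.25%

P = C/r ⇒ r = C/P = €1.01/€10.92 = 0.092491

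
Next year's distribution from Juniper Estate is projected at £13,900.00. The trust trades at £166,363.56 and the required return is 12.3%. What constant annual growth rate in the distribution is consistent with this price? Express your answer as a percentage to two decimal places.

P = D₁/(r−g) ⇒ g = r − D₁/P = 0.123 − £13,900.00/£166,363.56 = 0.039448

3.94%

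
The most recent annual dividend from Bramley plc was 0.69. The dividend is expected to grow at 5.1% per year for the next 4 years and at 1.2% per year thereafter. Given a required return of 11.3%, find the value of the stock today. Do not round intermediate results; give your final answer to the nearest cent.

D_1 = 0.72519
D_2 = 0.76217
D_3 = 0.80105
D_4 = 0.84190
Terminal value at year 4: TV = D_4×(1+g_2)/(r−g_2) = 0.85200/0.101 = 8.43566
P_0 = D_1/(1+r)^1 + D_2/(1+r)^2 + D_3/(1+r)^3 + D_4/(1+r)^4 + TV/(1+r)^4
    = 0.65156 + 0.61527 + 0.58099 + 0.54863 + 5.49716 = 7.89362

7.89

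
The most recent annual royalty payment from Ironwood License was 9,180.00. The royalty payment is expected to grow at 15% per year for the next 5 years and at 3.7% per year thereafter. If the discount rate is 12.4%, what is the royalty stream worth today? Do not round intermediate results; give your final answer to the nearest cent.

D_1 = 10557.00000
D_2 = 12140.55000
D_3 = 13961.63250
D_4 = 16055.87738
D_5 = 18464.25898
Terminal value at year 5: TV = D_5×(1+g_2)/(r−g_2) = 19147.43656/0.087 = 220085.47774
P_0 = D_1/(1+r)^1 + D_2/(1+r)^2 + D_3/(1+r)^3 + D_4/(1+r)^4 + D_5/(1+r)^5 + TV/(1+r)^5
    = 9392.34875 + 9609.60949 + 9831.89583 + 10059.32403 + 10292.01302 + 122676.06320 = 171861.25432

171861.25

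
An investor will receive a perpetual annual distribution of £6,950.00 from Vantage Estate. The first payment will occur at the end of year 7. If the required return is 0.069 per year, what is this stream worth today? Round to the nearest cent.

Value at end of year 6: C / r = £6,950.00 / 0.069 = £100,724.6377
Discount to today: PV = £100,724.6377 / (1 + 0.069)^6 = £100,724.6377 / 1.492335 = £67,494.67

£67494.67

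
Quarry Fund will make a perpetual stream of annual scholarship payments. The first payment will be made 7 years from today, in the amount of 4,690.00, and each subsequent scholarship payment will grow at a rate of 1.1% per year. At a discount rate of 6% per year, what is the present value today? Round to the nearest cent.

67474.79

Value at end of year 6: C₁ / (r − g) = 4,690.00 / (0.06 − 0.011) = 95,714.2857
Discount to today: PV = 95,714.2857 / (1 + 0.06)^6 = 95,714.2857 / 1.418519 = 67,474.79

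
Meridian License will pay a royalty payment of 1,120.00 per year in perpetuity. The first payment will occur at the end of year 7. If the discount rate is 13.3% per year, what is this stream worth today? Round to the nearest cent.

3980.95

Value at end of year 6: C / r = 1,120.00 / 0.133 = 8,421.0526
Discount to today: PV = 8,421.0526 / (1 + 0.133)^6 = 8,421.0526 / 2.115336 = 3,980.95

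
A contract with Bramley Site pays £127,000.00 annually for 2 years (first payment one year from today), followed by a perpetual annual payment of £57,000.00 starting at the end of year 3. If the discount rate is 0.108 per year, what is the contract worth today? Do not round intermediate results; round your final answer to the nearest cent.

PV of 2-year annuity: £127,000.00 × [1 − (1+0.108)^−2] / 0.108 = 218069.43920
Perpetuity value at year 2: £57,000.00 / 0.108 = 527777.77778
PV of perpetuity: 527777.77778 / (1+0.108)^2 = 429904.09247
Total PV = 218069.43920 + 429904.09247 = 647973.53166

£647973.53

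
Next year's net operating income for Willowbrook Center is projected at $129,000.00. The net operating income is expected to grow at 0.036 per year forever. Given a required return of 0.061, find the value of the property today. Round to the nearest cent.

$5160000.00

Growing perpetuity: P = D₁ / (r − g) = $129,000.0000 / (0.061 − 0.036) = $5,160,000.00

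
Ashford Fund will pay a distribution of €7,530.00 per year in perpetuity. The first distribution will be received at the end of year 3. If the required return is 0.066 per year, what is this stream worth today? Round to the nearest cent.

Value at end of year 2: C / r = €7,530.00 / 0.066 = €114,090.9091
Discount to today: PV = €114,090.9091 / (1 + 0.066)^2 = €114,090.9091 / 1.136356 = €100,400.67

€100400.67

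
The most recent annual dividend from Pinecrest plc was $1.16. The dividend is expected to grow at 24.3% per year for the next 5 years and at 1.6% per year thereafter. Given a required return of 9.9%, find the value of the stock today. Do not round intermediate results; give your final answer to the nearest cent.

$34.80

D_1 = 1.44188
D_2 = 1.79226
D_3 = 2.22778
D_4 = 2.76912
D_5 = 3.44202
Terminal value at year 5: TV = D_5×(1+g_2)/(r−g_2) = 3.49709/0.083 = 42.13367
P_0 = D_1/(1+r)^1 + D_2/(1+r)^2 + D_3/(1+r)^3 + D_4/(1+r)^4 + D_5/(1+r)^5 + TV/(1+r)^5
    = 1.31199 + 1.48390 + 1.67833 + 1.89824 + 2.14697 + 26.28093 = 34.80037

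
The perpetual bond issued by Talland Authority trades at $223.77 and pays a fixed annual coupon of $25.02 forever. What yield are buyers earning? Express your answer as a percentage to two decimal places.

P = C/r ⇒ r = C/P = $25.02/$223.77 = 0.111811

11.18%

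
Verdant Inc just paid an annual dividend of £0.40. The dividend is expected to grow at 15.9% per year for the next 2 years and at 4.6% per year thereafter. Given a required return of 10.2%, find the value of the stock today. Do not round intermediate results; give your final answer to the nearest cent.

D_1 = 0.46360
D_2 = 0.53731
Terminal value at year 2: TV = D_2×(1+g_2)/(r−g_2) = 0.56203/0.056 = 10.03623
P_0 = D_1/(1+r)^1 + D_2/(1+r)^2 + TV/(1+r)^2
    = 0.42069 + 0.44245 + 8.26432 = 9.12746

£9.13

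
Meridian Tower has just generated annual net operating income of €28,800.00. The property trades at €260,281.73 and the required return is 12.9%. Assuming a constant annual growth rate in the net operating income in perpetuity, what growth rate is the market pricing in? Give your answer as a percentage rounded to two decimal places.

1.65%

P = D₀(1+g)/(r−g) ⇒ P(r−g) = D₀(1+g) ⇒ g(P+D₀) = P·r − D₀
g = (P·r − D₀)/(P + D₀) = (€260,281.73×0.129 − €28,800.00) / (€260,281.73 + €28,800.00) = 0.016522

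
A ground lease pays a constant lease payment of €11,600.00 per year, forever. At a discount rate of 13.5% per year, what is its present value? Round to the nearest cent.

Level perpetuity: PV = C / r = €11,600.00 / 0.135 = €85,925.93

€85925.93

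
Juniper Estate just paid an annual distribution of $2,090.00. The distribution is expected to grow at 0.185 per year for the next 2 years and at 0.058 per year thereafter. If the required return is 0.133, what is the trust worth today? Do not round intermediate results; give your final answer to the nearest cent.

D_1 = 2476.65000
D_2 = 2934.83025
Terminal value at year 2: TV = D_2×(1+g_2)/(r−g_2) = 3105.05040/0.075 = 41400.67206
P_0 = D_1/(1+r)^1 + D_2/(1+r)^2 + TV/(1+r)^2
    = 2185.92233 + 2286.24710 + 32251.32572 = 36723.49515

$36723.50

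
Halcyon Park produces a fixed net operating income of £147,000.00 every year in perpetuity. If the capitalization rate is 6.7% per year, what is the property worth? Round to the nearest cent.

Level perpetuity: PV = C / r = £147,000.00 / 0.067 = £2,194,029.85

£2194029.85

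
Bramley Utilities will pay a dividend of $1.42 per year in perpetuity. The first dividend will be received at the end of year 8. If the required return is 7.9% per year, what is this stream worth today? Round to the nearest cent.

Value at end of year 7: C / r = $1.42 / 0.079 = $17.9747
Discount to today: PV = $17.9747 / (1 + 0.079)^7 = $17.9747 / 1.702747 = $10.56

$10.56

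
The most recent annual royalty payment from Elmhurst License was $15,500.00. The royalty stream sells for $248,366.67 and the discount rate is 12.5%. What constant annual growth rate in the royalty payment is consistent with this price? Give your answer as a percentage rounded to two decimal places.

5.89%

P = D₀(1+g)/(r−g) ⇒ P(r−g) = D₀(1+g) ⇒ g(P+D₀) = P·r − D₀
g = (P·r − D₀)/(P + D₀) = ($248,366.67×0.125 − $15,500.00) / ($248,366.67 + $15,500.00) = 0.058915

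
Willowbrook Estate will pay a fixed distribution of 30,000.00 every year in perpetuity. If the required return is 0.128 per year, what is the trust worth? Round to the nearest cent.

234375.00

Level perpetuity: PV = C / r = 30,000.00 / 0.128 = 234,375.00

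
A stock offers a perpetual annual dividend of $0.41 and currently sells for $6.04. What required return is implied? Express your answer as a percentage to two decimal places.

6.79%

P = C/r ⇒ r = C/P = $0.41/$6.04 = 0.067881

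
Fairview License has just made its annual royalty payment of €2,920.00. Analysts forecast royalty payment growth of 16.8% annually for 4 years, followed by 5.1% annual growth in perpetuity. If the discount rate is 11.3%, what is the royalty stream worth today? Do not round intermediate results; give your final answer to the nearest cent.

€73228.28

D_1 = 3410.56000
D_2 = 3983.53408
D_3 = 4652.76781
D_4 = 5434.43280
Terminal value at year 4: TV = D_4×(1+g_2)/(r−g_2) = 5711.58887/0.062 = 92122.40112
P_0 = D_1/(1+r)^1 + D_2/(1+r)^2 + D_3/(1+r)^3 + D_4/(1+r)^4 + TV/(1+r)^4
    = 3064.29470 + 3215.71986 + 3374.62785 + 3541.38844 + 60032.24596 = 73228.27682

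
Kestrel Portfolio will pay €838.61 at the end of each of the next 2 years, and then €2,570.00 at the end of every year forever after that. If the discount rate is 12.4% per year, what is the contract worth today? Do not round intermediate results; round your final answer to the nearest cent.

PV of 2-year annuity: €838.61 × [1 − (1+0.124)^−2] / 0.124 = 1409.87928
Perpetuity value at year 2: €2,570.00 / 0.124 = 20725.80645
PV of perpetuity: 20725.80645 / (1+0.124)^2 = 16405.09749
Total PV = 1409.87928 + 16405.09749 = 17814.97677

€17814.98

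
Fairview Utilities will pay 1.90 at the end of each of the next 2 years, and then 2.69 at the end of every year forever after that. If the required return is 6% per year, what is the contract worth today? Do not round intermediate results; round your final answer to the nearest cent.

43.38

PV of 2-year annuity: 1.90 × [1 − (1+0.06)^−2] / 0.06 = 3.48345
Perpetuity value at year 2: 2.69 / 0.06 = 44.83333
PV of perpetuity: 44.83333 / (1+0.06)^2 = 39.90151
Total PV = 3.48345 + 39.90151 = 43.38495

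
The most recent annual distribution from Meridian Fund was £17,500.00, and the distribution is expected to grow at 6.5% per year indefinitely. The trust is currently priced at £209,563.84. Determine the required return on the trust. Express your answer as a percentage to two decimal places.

D₁ = £17,500.00 × 1.065 = £18,637.5000
P = D₁/(r − g) ⇒ r = D₁/P + g = £18,637.5000/£209,563.84 + 0.065 = 0.088935 + 0.065 = 0.153935

15.39%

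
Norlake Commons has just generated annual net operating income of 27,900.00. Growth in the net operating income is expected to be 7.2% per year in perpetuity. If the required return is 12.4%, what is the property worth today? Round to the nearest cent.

575169.23

D₁ = D₀ × (1 + g) = 27,900.00 × 1.072 = 29,908.8000
Growing perpetuity: P = D₁ / (r − g) = 29,908.8000 / (0.124 − 0.072) = 575,169.23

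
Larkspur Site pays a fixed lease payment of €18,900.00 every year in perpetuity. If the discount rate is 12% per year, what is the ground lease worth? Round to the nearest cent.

Level perpetuity: PV = C / r = €18,900.00 / 0.12 = €157,500.00

€157500.00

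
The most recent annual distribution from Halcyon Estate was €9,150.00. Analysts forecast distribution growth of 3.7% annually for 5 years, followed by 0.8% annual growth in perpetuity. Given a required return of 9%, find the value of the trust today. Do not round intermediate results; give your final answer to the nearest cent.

€127159.14

D_1 = 9488.55000
D_2 = 9839.62635
D_3 = 10203.69252
D_4 = 10581.22915
D_5 = 10972.73463
Terminal value at year 5: TV = D_5×(1+g_2)/(r−g_2) = 11060.51650/0.082 = 134884.34761
P_0 = D_1/(1+r)^1 + D_2/(1+r)^2 + D_3/(1+r)^3 + D_4/(1+r)^4 + D_5/(1+r)^5 + TV/(1+r)^5
    = 8705.09174 + 8281.81664 + 7879.12280 + 7496.00949 + 7131.52463 + 87665.57103 = 127159.13634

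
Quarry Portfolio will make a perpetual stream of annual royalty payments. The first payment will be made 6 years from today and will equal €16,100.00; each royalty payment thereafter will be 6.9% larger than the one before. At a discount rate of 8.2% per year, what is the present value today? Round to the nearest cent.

Value at end of year 5: C₁ / (r − g) = €16,100.00 / (0.082 − 0.069) = €1,238,461.5385
Discount to today: PV = €1,238,461.5385 / (1 + 0.082)^5 = €1,238,461.5385 / 1.482983 = €835,114.88

€835114.88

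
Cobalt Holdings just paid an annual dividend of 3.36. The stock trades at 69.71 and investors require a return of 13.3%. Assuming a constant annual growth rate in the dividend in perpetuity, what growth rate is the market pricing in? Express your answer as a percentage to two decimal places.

P = D₀(1+g)/(r−g) ⇒ P(r−g) = D₀(1+g) ⇒ g(P+D₀) = P·r − D₀
g = (P·r − D₀)/(P + D₀) = (69.71×0.133 − 3.36) / (69.71 + 3.36) = 0.080901

8.09%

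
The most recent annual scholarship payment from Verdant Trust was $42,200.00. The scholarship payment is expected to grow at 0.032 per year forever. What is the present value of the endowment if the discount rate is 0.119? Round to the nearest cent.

D₁ = D₀ × (1 + g) = $42,200.00 × 1.032 = $43,550.4000
Growing perpetuity: P = D₁ / (r − g) = $43,550.4000 / (0.119 − 0.032) = $500,579.31

$500579.31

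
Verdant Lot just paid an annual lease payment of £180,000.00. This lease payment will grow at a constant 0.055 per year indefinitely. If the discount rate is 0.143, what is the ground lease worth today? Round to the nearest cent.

D₁ = D₀ × (1 + g) = £180,000.00 × 1.055 = £189,900.0000
Growing perpetuity: P = D₁ / (r − g) = £189,900.0000 / (0.143 − 0.055) = £2,157,954.55

£2157954.55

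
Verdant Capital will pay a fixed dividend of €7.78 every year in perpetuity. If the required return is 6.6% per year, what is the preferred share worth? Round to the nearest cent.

Level perpetuity: PV = C / r = €7.78 / 0.066 = €117.88

€117.88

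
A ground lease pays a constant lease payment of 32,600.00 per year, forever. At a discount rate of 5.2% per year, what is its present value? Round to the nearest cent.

Level perpetuity: PV = C / r = 32,600.00 / 0.052 = 626,923.08

626923.08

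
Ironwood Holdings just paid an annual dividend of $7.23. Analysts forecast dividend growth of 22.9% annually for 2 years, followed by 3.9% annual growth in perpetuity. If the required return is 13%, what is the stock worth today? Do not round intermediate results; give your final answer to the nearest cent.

D_1 = 8.88567
D_2 = 10.92049
Terminal value at year 2: TV = D_2×(1+g_2)/(r−g_2) = 11.34639/0.091 = 124.68558
P_0 = D_1/(1+r)^1 + D_2/(1+r)^2 + TV/(1+r)^2
    = 7.86342 + 8.55234 + 97.64710 = 114.06286

$114.06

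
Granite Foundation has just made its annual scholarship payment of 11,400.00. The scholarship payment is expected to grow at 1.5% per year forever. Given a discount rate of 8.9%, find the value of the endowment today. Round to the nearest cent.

156364.86

D₁ = D₀ × (1 + g) = 11,400.00 × 1.015 = 11,571.0000
Growing perpetuity: P = D₁ / (r − g) = 11,571.0000 / (0.089 − 0.015) = 156,364.86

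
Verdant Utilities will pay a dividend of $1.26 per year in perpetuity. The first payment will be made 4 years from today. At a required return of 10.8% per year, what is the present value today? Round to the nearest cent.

Value at end of year 3: C / r = $1.26 / 0.108 = $11.6667
Discount to today: PV = $11.6667 / (1 + 0.108)^3 = $11.6667 / 1.360252 = $8.58

$8.58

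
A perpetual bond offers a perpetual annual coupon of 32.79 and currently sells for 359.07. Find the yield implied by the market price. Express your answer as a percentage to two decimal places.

9.13%

P = C/r ⇒ r = C/P = 32.79/359.07 = 0.091319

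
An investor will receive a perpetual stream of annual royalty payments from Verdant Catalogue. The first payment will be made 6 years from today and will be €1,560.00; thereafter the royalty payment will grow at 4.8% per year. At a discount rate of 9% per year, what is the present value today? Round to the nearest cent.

Value at end of year 5: C₁ / (r − g) = €1,560.00 / (0.09 − 0.048) = €37,142.8571
Discount to today: PV = €37,142.8571 / (1 + 0.09)^5 = €37,142.8571 / 1.538624 = €24,140.31

€24140.31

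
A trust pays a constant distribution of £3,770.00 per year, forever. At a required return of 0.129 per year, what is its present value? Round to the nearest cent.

£29224.81

Level perpetuity: PV = C / r = £3,770.00 / 0.129 = £29,224.81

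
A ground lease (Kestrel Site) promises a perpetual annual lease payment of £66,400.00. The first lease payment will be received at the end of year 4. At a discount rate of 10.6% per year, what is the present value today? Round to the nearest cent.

Value at end of year 3: C / r = £66,400.00 / 0.106 = £626,415.0943
Discount to today: PV = £626,415.0943 / (1 + 0.106)^3 = £626,415.0943 / 1.352899 = £463,016.89

£463016.89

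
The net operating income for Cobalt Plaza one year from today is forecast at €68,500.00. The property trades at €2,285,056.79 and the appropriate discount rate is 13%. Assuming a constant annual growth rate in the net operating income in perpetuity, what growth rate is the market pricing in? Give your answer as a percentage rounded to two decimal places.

P = D₁/(r−g) ⇒ g = r − D₁/P = 0.13 − €68,500.00/€2,285,056.79 = 0.100023

10.00%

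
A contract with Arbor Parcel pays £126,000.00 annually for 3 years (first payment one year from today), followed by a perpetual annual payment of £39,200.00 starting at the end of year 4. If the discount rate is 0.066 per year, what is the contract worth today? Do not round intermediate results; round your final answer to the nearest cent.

PV of 3-year annuity: £126,000.00 × [1 − (1+0.066)^−3] / 0.066 = 333095.32778
Perpetuity value at year 3: £39,200.00 / 0.066 = 593939.39394
PV of perpetuity: 593939.39394 / (1+0.066)^3 = 490309.73641
Total PV = 333095.32778 + 490309.73641 = 823405.06419

£823405.06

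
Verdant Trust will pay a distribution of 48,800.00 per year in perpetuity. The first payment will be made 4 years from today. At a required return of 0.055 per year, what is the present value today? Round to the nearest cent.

Value at end of year 3: C / r = 48,800.00 / 0.055 = 887,272.7273
Discount to today: PV = 887,272.7273 / (1 + 0.055)^3 = 887,272.7273 / 1.174241 = 755,613.58

755613.58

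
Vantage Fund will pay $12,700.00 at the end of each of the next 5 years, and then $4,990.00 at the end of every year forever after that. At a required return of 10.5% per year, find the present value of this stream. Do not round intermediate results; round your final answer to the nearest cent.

$76381.25

PV of 5-year annuity: $12,700.00 × [1 − (1+0.105)^−5] / 0.105 = 47534.29944
Perpetuity value at year 5: $4,990.00 / 0.105 = 47523.80952
PV of perpetuity: 47523.80952 / (1+0.105)^5 = 28846.94699
Total PV = 47534.29944 + 28846.94699 = 76381.24643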